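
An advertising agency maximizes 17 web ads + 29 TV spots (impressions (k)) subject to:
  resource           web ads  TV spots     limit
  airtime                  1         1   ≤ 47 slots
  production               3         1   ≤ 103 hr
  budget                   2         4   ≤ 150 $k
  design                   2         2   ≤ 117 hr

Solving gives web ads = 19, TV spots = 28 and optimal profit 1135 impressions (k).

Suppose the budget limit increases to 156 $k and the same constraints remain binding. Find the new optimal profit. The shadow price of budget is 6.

Δb = 6, so new z* = 1135 + (6)·(6) = 1135 + 36 = 1171.

1171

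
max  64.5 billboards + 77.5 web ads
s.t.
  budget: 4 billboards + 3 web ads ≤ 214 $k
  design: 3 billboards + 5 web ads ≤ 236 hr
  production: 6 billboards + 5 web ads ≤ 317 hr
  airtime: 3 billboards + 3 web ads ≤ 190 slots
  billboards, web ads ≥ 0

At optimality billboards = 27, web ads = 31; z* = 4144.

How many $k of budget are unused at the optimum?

budget used = 4·27 + 3·31 = 201; slack = 214 − 201 = 13.

13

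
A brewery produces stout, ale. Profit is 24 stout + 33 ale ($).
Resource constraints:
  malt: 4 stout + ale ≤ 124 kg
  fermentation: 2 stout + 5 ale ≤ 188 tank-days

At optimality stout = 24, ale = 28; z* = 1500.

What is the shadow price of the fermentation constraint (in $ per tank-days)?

6

Check each constraint at x*: malt 124/124 (tight); fermentation 188/188 (tight).
The binding rows give the dual system: 4·y_malt + 2·y_fermentation = 24 and 1·y_malt + 5·y_fermentation = 33.
This yields shadow prices y_malt = 3, y_fermentation = 6.
Shadow price of fermentation = 6.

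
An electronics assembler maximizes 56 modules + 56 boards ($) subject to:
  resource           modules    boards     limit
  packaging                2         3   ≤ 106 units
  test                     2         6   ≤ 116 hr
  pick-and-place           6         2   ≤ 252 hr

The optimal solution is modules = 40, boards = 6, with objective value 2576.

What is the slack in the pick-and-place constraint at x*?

pick-and-place used = 6·40 + 2·6 = 252; slack = 252 − 252 = 0.

0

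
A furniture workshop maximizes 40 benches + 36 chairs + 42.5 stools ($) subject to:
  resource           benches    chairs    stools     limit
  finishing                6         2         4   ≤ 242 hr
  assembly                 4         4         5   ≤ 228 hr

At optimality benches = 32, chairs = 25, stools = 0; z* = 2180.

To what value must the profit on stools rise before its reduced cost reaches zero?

46.5

Both finishing and assembly are binding at x*.
The binding rows give the dual system: 6·y_finishing + 4·y_assembly = 40 and 2·y_finishing + 4·y_assembly = 36.
Solving: y_finishing = 1, y_assembly = 8.5.
stools enters the basis when its profit ≥ yᵀa₃ = 1·4 + 8.5·5 = 46.5.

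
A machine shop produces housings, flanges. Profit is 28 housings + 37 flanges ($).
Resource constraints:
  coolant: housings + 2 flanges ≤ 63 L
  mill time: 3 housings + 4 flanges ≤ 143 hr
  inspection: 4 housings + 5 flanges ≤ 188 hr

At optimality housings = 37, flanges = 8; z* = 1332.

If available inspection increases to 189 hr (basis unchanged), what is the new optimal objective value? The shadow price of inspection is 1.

Δb = 1, so new z* = 1332 + (1)·(1) = 1332 + 1 = 1333.

1333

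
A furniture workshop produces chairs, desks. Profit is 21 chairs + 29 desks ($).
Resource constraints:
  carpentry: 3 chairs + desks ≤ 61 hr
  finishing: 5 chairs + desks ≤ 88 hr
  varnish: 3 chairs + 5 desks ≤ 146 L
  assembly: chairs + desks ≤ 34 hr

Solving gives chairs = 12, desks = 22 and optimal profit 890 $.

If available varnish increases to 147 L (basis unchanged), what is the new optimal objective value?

At the optimum: carpentry uses 58 of 61 (slack = 3); finishing uses 82 of 88 (slack = 6); varnish uses 146 of 146 (binding); assembly uses 34 of 34 (binding).
Since carpentry, finishing are not tight, their duals are 0.
The binding rows give the dual system: 3·y_varnish + 1·y_assembly = 21 and 5·y_varnish + 1·y_assembly = 29.
This yields shadow prices y_varnish = 4, y_assembly = 9.
Δz = y_varnish·Δb = 4 × (1) = 4, so new z* = 890 + 4 = 894.

894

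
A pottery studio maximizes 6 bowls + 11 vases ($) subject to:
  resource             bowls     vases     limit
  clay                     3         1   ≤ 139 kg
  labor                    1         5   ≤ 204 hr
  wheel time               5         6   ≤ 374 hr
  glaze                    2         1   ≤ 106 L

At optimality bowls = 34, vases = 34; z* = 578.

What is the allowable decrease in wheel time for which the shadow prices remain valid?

Binding constraints: labor, wheel time. The basis is B = [[1,5],[5,6]] with det -19.
Per unit decrease in wheel time, x* moves by d = (-0.2632, 0.0526).
The basis stays optimal until bowls reaches 0; allowable decrease = 129.2 hr.

129.2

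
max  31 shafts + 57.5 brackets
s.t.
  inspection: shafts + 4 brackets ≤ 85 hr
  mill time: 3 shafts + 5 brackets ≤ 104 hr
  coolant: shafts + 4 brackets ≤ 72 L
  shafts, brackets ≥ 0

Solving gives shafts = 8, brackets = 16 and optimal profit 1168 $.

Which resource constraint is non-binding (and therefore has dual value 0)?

inspection

inspection: 72/85 (slack 13)
mill time: 104/104 (binding)
coolant: 72/72 (binding)
By complementary slackness, a constraint with positive slack has shadow price 0 → inspection.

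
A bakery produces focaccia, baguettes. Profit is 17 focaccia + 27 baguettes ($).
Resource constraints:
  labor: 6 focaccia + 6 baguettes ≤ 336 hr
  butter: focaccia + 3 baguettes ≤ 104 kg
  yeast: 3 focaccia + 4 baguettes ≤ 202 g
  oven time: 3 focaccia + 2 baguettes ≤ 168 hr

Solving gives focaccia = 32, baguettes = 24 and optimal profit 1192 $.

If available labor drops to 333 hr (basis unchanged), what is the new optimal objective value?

Check each constraint at x*: labor 336/336 (tight); butter 104/104 (tight); yeast 192/202 (slack 10); oven time 144/168 (slack 24).
Slack constraints have shadow price 0 (complementary slackness).
The binding rows give the dual system: 6·y_labor + 1·y_butter = 17 and 6·y_labor + 3·y_butter = 27.
→ y_labor = 2 and y_butter = 5.
Δz = y_labor·Δb = 2 × (-3) = -6, so new z* = 1192 − 6 = 1186.

1186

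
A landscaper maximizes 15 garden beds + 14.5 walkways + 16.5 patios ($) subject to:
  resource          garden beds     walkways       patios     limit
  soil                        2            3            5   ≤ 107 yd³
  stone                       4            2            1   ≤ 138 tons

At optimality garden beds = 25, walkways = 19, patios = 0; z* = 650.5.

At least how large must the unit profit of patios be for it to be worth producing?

19.5

Both soil and stone are binding at x*.
Dual feasibility on the basic columns requires 2·y_soil + 4·y_stone = 15, 3·y_soil + 2·y_stone = 14.5.
This yields shadow prices y_soil = 3.5, y_stone = 2.
patios enters the basis when its profit ≥ yᵀa₃ = 3.5·5 + 2·1 = 19.5.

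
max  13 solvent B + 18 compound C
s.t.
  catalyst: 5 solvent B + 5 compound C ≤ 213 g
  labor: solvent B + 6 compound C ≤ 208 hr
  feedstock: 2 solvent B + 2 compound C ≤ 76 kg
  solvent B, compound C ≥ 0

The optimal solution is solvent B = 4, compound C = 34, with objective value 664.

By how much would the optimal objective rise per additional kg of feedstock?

At the optimum: catalyst uses 190 of 213 (slack = 23); labor uses 208 of 208 (binding); feedstock uses 76 of 76 (binding).
Slack constraints have shadow price 0 (complementary slackness).
The binding rows give the dual system: 1·y_labor + 2·y_feedstock = 13 and 6·y_labor + 2·y_feedstock = 18.
Solving: y_labor = 1, y_feedstock = 6.
Shadow price of feedstock = 6.

6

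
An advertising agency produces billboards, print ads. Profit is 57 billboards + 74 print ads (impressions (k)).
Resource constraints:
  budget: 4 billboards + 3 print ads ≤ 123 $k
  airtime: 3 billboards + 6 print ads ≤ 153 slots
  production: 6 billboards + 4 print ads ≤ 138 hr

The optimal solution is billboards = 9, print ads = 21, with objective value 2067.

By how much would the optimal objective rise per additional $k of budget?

Binding: airtime and production. Non-binding: budget (24 unused).
Since budget is not tight, its dual is 0.
Dual feasibility on the basic columns requires 3·y_airtime + 6·y_production = 57, 6·y_airtime + 4·y_production = 74.
This yields shadow prices y_airtime = 9, y_production = 5.
Shadow price of budget = 0.

0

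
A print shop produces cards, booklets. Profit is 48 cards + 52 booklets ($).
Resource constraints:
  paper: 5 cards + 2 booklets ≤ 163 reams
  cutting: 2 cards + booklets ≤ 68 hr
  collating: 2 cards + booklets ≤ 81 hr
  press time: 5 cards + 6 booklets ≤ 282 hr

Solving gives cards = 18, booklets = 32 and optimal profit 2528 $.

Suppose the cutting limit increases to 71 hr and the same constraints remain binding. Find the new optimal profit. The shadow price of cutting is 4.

2540

Δb = 3, so new z* = 2528 + (4)·(3) = 2528 + 12 = 2540.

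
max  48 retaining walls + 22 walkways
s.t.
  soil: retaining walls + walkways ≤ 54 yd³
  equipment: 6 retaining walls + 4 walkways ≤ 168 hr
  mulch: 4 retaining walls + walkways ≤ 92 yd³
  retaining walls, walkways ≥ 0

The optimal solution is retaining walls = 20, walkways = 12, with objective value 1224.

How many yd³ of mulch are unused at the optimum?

mulch used = 4·20 + 1·12 = 92; slack = 92 − 92 = 0.

0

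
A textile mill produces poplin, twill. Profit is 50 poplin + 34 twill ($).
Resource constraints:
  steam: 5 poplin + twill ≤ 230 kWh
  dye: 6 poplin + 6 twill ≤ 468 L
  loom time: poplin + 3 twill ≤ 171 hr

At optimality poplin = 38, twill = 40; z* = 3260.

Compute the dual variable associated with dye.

Binding: steam and dye. Non-binding: loom time (13 unused).
Since loom time is not tight, its dual is 0.
From A_Bᵀ y = c: 5·y_steam + 6·y_dye = 50; 1·y_steam + 6·y_dye = 34.
Solving: y_steam = 4, y_dye = 5.
Shadow price of dye = 5.

5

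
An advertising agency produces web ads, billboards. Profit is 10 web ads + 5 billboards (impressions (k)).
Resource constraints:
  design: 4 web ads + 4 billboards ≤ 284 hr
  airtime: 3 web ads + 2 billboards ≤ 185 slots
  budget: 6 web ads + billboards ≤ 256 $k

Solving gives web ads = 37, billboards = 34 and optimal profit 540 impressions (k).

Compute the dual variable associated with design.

At the optimum: design uses 284 of 284 (binding); airtime uses 179 of 185 (slack = 6); budget uses 256 of 256 (binding).
Slack constraints have shadow price 0 (complementary slackness).
From A_Bᵀ y = c: 4·y_design + 6·y_budget = 10; 4·y_design + 1·y_budget = 5.
Solving: y_design = 1, y_budget = 1.
Shadow price of design = 1.

1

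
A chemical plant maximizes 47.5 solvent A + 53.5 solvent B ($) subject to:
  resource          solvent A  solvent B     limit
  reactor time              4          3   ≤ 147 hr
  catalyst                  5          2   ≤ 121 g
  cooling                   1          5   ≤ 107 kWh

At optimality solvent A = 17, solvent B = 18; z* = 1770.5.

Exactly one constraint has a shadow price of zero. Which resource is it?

reactor time: 122/147 (slack 25)
catalyst: 121/121 (binding)
cooling: 107/107 (binding)
By complementary slackness, a constraint with positive slack has shadow price 0 → reactor time.

reactor time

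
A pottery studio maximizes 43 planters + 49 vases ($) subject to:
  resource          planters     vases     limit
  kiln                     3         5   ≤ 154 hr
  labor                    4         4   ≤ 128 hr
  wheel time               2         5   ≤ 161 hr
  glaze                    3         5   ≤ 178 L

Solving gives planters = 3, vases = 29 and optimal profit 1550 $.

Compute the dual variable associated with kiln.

At the optimum: kiln uses 154 of 154 (binding); labor uses 128 of 128 (binding); wheel time uses 151 of 161 (slack = 10); glaze uses 154 of 178 (slack = 24).
By complementary slackness, y = 0 for the non-binding constraints.
Dual feasibility on the basic columns requires 3·y_kiln + 4·y_labor = 43, 5·y_kiln + 4·y_labor = 49.
This yields shadow prices y_kiln = 3, y_labor = 8.5.
Shadow price of kiln = 3.

3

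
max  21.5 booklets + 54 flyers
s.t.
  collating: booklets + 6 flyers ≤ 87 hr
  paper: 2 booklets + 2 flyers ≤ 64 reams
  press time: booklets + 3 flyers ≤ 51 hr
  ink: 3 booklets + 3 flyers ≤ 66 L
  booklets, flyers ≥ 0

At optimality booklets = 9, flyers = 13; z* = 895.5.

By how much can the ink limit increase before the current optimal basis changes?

Binding constraints: collating, ink. The basis is B = [[1,6],[3,3]] with det -15.
Per unit increase in ink, x* moves by d = (0.4, -0.0667).
The basis stays optimal until press time becomes binding; allowable increase = 15 L.

15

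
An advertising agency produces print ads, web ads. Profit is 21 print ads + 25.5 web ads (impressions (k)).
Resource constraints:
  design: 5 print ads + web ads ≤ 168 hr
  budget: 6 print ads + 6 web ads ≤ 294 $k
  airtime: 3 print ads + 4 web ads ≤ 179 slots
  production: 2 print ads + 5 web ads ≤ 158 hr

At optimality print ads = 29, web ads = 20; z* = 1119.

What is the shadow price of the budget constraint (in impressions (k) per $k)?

3

Binding: budget and production. Non-binding: design (3 unused), airtime (12 unused).
By complementary slackness, y = 0 for the non-binding constraints.
The binding rows give the dual system: 6·y_budget + 2·y_production = 21 and 6·y_budget + 5·y_production = 25.5.
Solving: y_budget = 3, y_production = 1.5.
Shadow price of budget = 3.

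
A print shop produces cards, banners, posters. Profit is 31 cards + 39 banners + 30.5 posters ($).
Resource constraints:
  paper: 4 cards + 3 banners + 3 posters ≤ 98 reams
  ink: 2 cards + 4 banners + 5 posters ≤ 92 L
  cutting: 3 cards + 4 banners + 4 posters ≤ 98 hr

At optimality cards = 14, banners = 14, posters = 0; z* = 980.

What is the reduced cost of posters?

-8.5

Check each constraint at x*: paper 98/98 (tight); ink 84/92 (slack 8); cutting 98/98 (tight).
Slack constraints have shadow price 0 (complementary slackness).
From A_Bᵀ y = c: 4·y_paper + 3·y_cutting = 31; 3·y_paper + 4·y_cutting = 39.
Solving: y_paper = 1, y_cutting = 9.
Reduced cost of posters: c₃ − yᵀa₃ = 30.5 − (1·3 + 9·4) = 30.5 − 39 = -8.5.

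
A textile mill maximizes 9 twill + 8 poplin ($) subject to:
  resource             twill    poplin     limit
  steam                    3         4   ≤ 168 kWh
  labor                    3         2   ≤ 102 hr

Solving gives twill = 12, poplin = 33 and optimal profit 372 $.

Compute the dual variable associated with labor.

At the optimum: steam uses 168 of 168 (binding); labor uses 102 of 102 (binding).
The binding rows give the dual system: 3·y_steam + 3·y_labor = 9 and 4·y_steam + 2·y_labor = 8.
This yields shadow prices y_steam = 1, y_labor = 2.
Shadow price of labor = 2.

2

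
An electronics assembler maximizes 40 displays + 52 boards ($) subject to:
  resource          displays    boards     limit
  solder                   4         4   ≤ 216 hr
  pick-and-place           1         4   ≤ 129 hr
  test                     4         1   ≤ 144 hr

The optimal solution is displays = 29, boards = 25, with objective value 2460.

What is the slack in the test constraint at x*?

test used = 4·29 + 1·25 = 141; slack = 144 − 141 = 3.

3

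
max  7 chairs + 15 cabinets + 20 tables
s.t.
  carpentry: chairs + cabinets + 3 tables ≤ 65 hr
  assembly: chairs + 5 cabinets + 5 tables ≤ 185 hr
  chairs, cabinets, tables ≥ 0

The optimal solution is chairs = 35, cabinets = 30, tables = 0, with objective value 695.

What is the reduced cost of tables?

Both carpentry and assembly are binding at x*.
From A_Bᵀ y = c: 1·y_carpentry + 1·y_assembly = 7; 1·y_carpentry + 5·y_assembly = 15.
→ y_carpentry = 5 and y_assembly = 2.
Reduced cost of tables: c₃ − yᵀa₃ = 20 − (5·3 + 2·5) = 20 − 25 = -5.

-5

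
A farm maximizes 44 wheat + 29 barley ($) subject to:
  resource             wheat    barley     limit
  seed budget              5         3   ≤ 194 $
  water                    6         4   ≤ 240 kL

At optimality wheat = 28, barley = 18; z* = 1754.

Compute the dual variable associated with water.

6.5

Check each constraint at x*: seed budget 194/194 (tight); water 240/240 (tight).
Dual feasibility on the basic columns requires 5·y_seed budget + 6·y_water = 44, 3·y_seed budget + 4·y_water = 29.
This yields shadow prices y_seed budget = 1, y_water = 6.5.
Shadow price of water = 6.5.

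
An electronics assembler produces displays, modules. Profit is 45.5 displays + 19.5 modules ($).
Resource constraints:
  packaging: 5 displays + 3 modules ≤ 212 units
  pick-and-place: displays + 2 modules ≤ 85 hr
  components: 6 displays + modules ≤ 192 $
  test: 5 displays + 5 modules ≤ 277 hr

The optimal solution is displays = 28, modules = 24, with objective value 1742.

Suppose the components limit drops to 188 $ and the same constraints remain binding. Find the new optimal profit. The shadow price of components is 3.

1730

Δb = -4, so new z* = 1742 + (3)·(-4) = 1742 − 12 = 1730.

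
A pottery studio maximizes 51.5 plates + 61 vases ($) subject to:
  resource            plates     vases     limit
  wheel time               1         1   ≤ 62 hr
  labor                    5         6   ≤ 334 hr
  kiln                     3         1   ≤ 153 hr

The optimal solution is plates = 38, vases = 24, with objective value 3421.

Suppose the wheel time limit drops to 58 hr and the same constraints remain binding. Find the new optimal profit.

Binding: wheel time and labor. Non-binding: kiln (15 unused).
By complementary slackness, y = 0 for the non-binding constraint.
From A_Bᵀ y = c: 1·y_wheel time + 5·y_labor = 51.5; 1·y_wheel time + 6·y_labor = 61.
Solving: y_wheel time = 4, y_labor = 9.5.
Δz = y_wheel time·Δb = 4 × (-4) = -16, so new z* = 3421 − 16 = 3405.

3405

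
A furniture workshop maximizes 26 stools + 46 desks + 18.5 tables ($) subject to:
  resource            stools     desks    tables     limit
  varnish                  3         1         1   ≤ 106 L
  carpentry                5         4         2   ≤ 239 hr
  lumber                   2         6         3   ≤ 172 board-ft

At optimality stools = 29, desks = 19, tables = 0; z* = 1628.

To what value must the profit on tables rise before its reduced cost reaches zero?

25

Check each constraint at x*: varnish 106/106 (tight); carpentry 221/239 (slack 18); lumber 172/172 (tight).
By complementary slackness, y = 0 for the non-binding constraint.
From A_Bᵀ y = c: 3·y_varnish + 2·y_lumber = 26; 1·y_varnish + 6·y_lumber = 46.
Solving: y_varnish = 4, y_lumber = 7.
tables enters the basis when its profit ≥ yᵀa₃ = 4·1 + 7·3 = 25.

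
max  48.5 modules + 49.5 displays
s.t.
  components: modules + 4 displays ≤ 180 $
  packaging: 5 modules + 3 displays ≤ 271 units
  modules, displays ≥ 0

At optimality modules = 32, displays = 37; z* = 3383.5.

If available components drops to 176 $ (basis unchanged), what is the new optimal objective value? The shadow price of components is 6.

Δb = -4, so new z* = 3383.5 + (6)·(-4) = 3383.5 − 24 = 3359.5.

3359.5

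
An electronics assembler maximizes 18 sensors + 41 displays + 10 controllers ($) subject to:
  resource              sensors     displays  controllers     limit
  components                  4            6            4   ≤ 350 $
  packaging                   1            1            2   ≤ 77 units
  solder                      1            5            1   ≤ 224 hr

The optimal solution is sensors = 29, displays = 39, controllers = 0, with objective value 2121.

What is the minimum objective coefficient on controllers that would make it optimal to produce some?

Binding: components and solder. Non-binding: packaging (9 unused).
By complementary slackness, y = 0 for the non-binding constraint.
From A_Bᵀ y = c: 4·y_components + 1·y_solder = 18; 6·y_components + 5·y_solder = 41.
Solving: y_components = 3.5, y_solder = 4.
controllers enters the basis when its profit ≥ yᵀa₃ = 3.5·4 + 4·1 = 18.

18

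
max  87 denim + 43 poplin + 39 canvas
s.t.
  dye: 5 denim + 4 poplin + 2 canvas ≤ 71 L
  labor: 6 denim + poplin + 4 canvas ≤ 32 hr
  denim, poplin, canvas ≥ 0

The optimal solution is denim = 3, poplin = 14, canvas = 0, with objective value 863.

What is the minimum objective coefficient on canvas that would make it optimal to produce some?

46

Both dye and labor are binding at x*.
Dual feasibility on the basic columns requires 5·y_dye + 6·y_labor = 87, 4·y_dye + 1·y_labor = 43.
This yields shadow prices y_dye = 9, y_labor = 7.
canvas enters the basis when its profit ≥ yᵀa₃ = 9·2 + 7·4 = 46.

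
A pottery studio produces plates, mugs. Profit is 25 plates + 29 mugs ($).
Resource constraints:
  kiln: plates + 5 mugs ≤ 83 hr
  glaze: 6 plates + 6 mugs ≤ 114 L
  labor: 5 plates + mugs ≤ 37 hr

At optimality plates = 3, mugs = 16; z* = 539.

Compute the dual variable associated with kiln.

1

Binding: kiln and glaze. Non-binding: labor (6 unused).
Slack constraints have shadow price 0 (complementary slackness).
Dual feasibility on the basic columns requires 1·y_kiln + 6·y_glaze = 25, 5·y_kiln + 6·y_glaze = 29.
Solving: y_kiln = 1, y_glaze = 4.
Shadow price of kiln = 1.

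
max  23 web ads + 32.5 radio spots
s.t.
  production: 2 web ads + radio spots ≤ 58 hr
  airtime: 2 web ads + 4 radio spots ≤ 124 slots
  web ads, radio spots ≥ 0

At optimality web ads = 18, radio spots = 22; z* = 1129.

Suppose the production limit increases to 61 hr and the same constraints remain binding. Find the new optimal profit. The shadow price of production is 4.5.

1142.5

Δb = 3, so new z* = 1129 + (4.5)·(3) = 1129 + 13.5 = 1142.5.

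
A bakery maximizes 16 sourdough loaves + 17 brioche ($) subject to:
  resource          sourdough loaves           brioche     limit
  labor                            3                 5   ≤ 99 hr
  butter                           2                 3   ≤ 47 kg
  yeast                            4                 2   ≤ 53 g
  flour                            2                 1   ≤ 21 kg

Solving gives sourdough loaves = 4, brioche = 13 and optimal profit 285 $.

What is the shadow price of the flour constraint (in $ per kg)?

At the optimum: labor uses 77 of 99 (slack = 22); butter uses 47 of 47 (binding); yeast uses 42 of 53 (slack = 11); flour uses 21 of 21 (binding).
By complementary slackness, y = 0 for the non-binding constraints.
From A_Bᵀ y = c: 2·y_butter + 2·y_flour = 16; 3·y_butter + 1·y_flour = 17.
This yields shadow prices y_butter = 4.5, y_flour = 3.5.
Shadow price of flour = 3.5.

3.5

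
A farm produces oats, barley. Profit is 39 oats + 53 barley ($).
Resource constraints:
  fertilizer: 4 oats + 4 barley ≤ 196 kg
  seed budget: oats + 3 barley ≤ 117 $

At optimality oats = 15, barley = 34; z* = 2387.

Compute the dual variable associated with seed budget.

7

Check each constraint at x*: fertilizer 196/196 (tight); seed budget 117/117 (tight).
Dual feasibility on the basic columns requires 4·y_fertilizer + 1·y_seed budget = 39, 4·y_fertilizer + 3·y_seed budget = 53.
This yields shadow prices y_fertilizer = 8, y_seed budget = 7.
Shadow price of seed budget = 7.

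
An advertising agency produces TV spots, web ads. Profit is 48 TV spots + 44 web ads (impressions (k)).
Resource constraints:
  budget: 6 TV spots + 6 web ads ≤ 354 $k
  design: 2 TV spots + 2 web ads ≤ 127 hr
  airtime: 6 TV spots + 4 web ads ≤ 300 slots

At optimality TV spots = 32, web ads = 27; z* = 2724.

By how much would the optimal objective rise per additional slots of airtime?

2

At the optimum: budget uses 354 of 354 (binding); design uses 118 of 127 (slack = 9); airtime uses 300 of 300 (binding).
By complementary slackness, y = 0 for the non-binding constraint.
The binding rows give the dual system: 6·y_budget + 6·y_airtime = 48 and 6·y_budget + 4·y_airtime = 44.
This yields shadow prices y_budget = 6, y_airtime = 2.
Shadow price of airtime = 2.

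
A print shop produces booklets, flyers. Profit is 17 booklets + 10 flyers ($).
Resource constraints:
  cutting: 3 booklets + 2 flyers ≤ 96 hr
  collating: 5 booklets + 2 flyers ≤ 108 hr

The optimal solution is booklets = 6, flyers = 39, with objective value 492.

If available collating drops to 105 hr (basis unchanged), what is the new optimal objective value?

Both cutting and collating are binding at x*.
Dual feasibility on the basic columns requires 3·y_cutting + 5·y_collating = 17, 2·y_cutting + 2·y_collating = 10.
This yields shadow prices y_cutting = 4, y_collating = 1.
Δz = y_collating·Δb = 1 × (-3) = -3, so new z* = 492 − 3 = 489.

489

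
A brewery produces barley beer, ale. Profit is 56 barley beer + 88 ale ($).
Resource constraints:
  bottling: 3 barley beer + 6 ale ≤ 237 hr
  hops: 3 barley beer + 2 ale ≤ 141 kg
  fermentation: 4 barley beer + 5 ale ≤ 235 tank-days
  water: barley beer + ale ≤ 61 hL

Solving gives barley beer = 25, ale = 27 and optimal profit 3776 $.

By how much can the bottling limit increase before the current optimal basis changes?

45

Binding constraints: bottling, fermentation. The basis is B = [[3,6],[4,5]] with det -9.
Per unit increase in bottling, x* moves by d = (-0.5556, 0.4444).
The basis stays optimal until barley beer reaches 0; allowable increase = 45 hr.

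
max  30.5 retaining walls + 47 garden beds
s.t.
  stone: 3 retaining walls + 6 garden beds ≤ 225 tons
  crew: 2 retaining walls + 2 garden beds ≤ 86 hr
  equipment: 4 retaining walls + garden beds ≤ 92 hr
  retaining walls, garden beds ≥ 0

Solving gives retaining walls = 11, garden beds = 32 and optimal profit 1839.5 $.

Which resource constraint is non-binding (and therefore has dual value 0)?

equipment

stone: 225/225 (binding)
crew: 86/86 (binding)
equipment: 76/92 (slack 16)
By complementary slackness, a constraint with positive slack has shadow price 0 → equipment.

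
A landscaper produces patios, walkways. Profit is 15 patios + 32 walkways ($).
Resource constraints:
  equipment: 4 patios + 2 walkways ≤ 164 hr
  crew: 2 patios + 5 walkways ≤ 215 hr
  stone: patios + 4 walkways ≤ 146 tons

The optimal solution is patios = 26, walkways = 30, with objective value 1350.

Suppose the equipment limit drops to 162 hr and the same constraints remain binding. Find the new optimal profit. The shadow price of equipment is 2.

Δb = -2, so new z* = 1350 + (2)·(-2) = 1350 − 4 = 1346.

1346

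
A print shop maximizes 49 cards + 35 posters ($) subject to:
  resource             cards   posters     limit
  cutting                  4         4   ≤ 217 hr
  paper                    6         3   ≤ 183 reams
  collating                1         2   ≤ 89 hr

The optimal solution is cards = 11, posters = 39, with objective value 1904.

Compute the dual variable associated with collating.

Binding: paper and collating. Non-binding: cutting (17 unused).
Slack constraints have shadow price 0 (complementary slackness).
From A_Bᵀ y = c: 6·y_paper + 1·y_collating = 49; 3·y_paper + 2·y_collating = 35.
→ y_paper = 7 and y_collating = 7.
Shadow price of collating = 7.

7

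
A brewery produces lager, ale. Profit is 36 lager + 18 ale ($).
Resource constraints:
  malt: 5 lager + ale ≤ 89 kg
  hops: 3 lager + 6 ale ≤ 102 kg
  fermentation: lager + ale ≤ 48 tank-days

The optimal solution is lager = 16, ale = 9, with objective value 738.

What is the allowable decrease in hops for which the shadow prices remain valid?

48.6

Binding constraints: malt, hops. The basis is B = [[5,1],[3,6]] with det 27.
Per unit decrease in hops, x* moves by d = (0.037, -0.1852).
The basis stays optimal until ale reaches 0; allowable decrease = 48.6 kg.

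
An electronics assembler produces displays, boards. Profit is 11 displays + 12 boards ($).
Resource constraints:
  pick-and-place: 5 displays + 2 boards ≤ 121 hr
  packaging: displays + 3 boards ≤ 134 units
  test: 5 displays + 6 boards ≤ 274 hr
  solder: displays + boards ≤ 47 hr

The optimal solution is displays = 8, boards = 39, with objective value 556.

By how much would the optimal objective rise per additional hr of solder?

Binding: test and solder. Non-binding: pick-and-place (3 unused), packaging (9 unused).
Since pick-and-place, packaging are not tight, their duals are 0.
The binding rows give the dual system: 5·y_test + 1·y_solder = 11 and 6·y_test + 1·y_solder = 12.
This yields shadow prices y_test = 1, y_solder = 6.
Shadow price of solder = 6.

6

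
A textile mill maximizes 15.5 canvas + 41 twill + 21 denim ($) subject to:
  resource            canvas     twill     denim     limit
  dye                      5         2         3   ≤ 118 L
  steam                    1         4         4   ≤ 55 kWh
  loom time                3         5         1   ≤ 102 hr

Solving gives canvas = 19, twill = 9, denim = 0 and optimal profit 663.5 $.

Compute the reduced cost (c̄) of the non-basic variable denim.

-8

At the optimum: dye uses 113 of 118 (slack = 5); steam uses 55 of 55 (binding); loom time uses 102 of 102 (binding).
By complementary slackness, y = 0 for the non-binding constraint.
The binding rows give the dual system: 1·y_steam + 3·y_loom time = 15.5 and 4·y_steam + 5·y_loom time = 41.
Solving: y_steam = 6.5, y_loom time = 3.
Reduced cost of denim: c₃ − yᵀa₃ = 21 − (6.5·4 + 3·1) = 21 − 29 = -8.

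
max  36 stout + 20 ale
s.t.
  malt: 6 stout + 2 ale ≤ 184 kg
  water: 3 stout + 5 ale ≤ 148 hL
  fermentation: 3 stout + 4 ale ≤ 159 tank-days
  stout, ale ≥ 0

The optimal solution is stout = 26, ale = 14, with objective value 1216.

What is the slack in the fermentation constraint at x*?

fermentation used = 3·26 + 4·14 = 134; slack = 159 − 134 = 25.

25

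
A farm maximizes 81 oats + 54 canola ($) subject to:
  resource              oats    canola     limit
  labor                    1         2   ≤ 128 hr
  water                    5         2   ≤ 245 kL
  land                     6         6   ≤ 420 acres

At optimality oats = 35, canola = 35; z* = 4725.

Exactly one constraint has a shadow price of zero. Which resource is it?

labor: 105/128 (slack 23)
water: 245/245 (binding)
land: 420/420 (binding)
By complementary slackness, a constraint with positive slack has shadow price 0 → labor.

labor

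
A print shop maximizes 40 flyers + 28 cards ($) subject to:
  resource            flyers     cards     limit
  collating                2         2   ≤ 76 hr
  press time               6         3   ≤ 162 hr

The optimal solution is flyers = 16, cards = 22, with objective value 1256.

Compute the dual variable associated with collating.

8

Both collating and press time are binding at x*.
The binding rows give the dual system: 2·y_collating + 6·y_press time = 40 and 2·y_collating + 3·y_press time = 28.
Solving: y_collating = 8, y_press time = 4.
Shadow price of collating = 8.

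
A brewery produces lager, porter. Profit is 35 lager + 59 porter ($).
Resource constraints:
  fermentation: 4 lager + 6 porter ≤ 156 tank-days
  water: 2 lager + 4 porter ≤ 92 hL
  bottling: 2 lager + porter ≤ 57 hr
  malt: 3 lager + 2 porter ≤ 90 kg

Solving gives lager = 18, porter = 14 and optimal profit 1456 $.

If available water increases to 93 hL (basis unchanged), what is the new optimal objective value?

At the optimum: fermentation uses 156 of 156 (binding); water uses 92 of 92 (binding); bottling uses 50 of 57 (slack = 7); malt uses 82 of 90 (slack = 8).
Since bottling, malt are not tight, their duals are 0.
The binding rows give the dual system: 4·y_fermentation + 2·y_water = 35 and 6·y_fermentation + 4·y_water = 59.
This yields shadow prices y_fermentation = 5.5, y_water = 6.5.
Δz = y_water·Δb = 6.5 × (1) = 6.5, so new z* = 1456 + 6.5 = 1462.5.

1462.5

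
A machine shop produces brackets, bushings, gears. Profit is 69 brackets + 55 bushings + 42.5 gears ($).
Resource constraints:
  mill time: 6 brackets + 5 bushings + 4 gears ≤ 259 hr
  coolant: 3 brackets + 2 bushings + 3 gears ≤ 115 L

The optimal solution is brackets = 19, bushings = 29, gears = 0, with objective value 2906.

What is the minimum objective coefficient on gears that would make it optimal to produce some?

At the optimum: mill time uses 259 of 259 (binding); coolant uses 115 of 115 (binding).
Dual feasibility on the basic columns requires 6·y_mill time + 3·y_coolant = 69, 5·y_mill time + 2·y_coolant = 55.
This yields shadow prices y_mill time = 9, y_coolant = 5.
gears enters the basis when its profit ≥ yᵀa₃ = 9·4 + 5·3 = 51.

51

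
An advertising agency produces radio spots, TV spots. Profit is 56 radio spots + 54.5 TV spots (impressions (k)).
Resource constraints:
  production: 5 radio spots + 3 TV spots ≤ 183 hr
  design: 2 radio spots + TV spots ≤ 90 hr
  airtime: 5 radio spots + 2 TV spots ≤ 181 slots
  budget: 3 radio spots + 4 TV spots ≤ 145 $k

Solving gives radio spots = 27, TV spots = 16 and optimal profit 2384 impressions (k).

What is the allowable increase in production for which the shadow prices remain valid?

Binding constraints: production, budget. The basis is B = [[5,3],[3,4]] with det 11.
Per unit increase in production, x* moves by d = (0.3636, -0.2727).
The basis stays optimal until airtime becomes binding; allowable increase = 11 hr.

11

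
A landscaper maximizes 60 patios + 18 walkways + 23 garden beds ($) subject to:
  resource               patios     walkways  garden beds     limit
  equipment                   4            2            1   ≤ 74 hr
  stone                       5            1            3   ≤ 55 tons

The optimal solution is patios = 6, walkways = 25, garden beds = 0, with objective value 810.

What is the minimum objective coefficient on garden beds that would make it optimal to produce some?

29

At the optimum: equipment uses 74 of 74 (binding); stone uses 55 of 55 (binding).
Dual feasibility on the basic columns requires 4·y_equipment + 5·y_stone = 60, 2·y_equipment + 1·y_stone = 18.
→ y_equipment = 5 and y_stone = 8.
garden beds enters the basis when its profit ≥ yᵀa₃ = 5·1 + 8·3 = 29.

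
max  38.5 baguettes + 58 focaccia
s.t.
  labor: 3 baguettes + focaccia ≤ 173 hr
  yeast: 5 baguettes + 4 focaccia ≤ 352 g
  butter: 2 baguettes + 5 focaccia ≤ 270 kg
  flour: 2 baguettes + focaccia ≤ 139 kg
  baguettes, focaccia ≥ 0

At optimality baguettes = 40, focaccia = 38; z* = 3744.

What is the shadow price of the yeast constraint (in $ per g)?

4.5

Check each constraint at x*: labor 158/173 (slack 15); yeast 352/352 (tight); butter 270/270 (tight); flour 118/139 (slack 21).
Since labor, flour are not tight, their duals are 0.
From A_Bᵀ y = c: 5·y_yeast + 2·y_butter = 38.5; 4·y_yeast + 5·y_butter = 58.
Solving: y_yeast = 4.5, y_butter = 8.
Shadow price of yeast = 4.5.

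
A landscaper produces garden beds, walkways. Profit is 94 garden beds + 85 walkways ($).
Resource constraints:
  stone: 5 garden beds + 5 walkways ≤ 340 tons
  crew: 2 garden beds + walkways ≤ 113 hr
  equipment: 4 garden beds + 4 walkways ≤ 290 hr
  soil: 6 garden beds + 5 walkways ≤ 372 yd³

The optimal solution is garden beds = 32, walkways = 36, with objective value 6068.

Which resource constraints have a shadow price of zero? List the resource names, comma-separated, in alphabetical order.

crew, equipment

stone: 340/340 (binding)
crew: 100/113 (slack 13)
equipment: 272/290 (slack 18)
soil: 372/372 (binding)
By complementary slackness, a constraint with positive slack has shadow price 0 → crew, equipment.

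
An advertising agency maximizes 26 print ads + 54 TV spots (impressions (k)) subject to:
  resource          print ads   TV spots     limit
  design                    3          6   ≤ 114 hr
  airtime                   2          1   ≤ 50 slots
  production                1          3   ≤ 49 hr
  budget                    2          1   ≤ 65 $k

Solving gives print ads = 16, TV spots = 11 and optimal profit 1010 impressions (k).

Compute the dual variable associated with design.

Binding: design and production. Non-binding: airtime (7 unused), budget (22 unused).
Slack constraints have shadow price 0 (complementary slackness).
The binding rows give the dual system: 3·y_design + 1·y_production = 26 and 6·y_design + 3·y_production = 54.
Solving: y_design = 8, y_production = 2.
Shadow price of design = 8.

8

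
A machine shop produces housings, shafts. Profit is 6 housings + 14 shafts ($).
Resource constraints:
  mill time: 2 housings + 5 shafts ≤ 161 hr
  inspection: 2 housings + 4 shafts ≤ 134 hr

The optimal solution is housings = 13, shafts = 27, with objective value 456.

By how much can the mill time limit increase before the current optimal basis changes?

6.5

Binding constraints: mill time, inspection. The basis is B = [[2,5],[2,4]] with det -2.
Per unit increase in mill time, x* moves by d = (-2, 1).
The basis stays optimal until housings reaches 0; allowable increase = 6.5 hr.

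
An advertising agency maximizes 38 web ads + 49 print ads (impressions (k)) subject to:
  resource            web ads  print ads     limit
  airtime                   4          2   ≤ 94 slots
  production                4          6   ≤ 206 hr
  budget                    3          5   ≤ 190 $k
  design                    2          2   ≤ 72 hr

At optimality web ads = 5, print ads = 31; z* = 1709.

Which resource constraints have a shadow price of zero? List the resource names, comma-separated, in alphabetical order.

airtime: 82/94 (slack 12)
production: 206/206 (binding)
budget: 170/190 (slack 20)
design: 72/72 (binding)
By complementary slackness, a constraint with positive slack has shadow price 0 → airtime, budget.

airtime, budget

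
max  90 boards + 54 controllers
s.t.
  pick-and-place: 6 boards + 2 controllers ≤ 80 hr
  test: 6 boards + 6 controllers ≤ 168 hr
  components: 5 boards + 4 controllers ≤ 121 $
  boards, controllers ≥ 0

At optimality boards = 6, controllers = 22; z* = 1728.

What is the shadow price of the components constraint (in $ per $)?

Check each constraint at x*: pick-and-place 80/80 (tight); test 168/168 (tight); components 118/121 (slack 3).
Since components is not tight, its dual is 0.
The binding rows give the dual system: 6·y_pick-and-place + 6·y_test = 90 and 2·y_pick-and-place + 6·y_test = 54.
This yields shadow prices y_pick-and-place = 9, y_test = 6.
Shadow price of components = 0.

0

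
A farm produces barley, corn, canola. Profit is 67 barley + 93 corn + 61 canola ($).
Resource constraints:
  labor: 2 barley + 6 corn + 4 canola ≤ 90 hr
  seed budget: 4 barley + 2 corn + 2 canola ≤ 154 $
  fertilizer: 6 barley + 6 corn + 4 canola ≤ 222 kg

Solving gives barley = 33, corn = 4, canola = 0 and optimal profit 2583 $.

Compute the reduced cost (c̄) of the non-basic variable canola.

At the optimum: labor uses 90 of 90 (binding); seed budget uses 140 of 154 (slack = 14); fertilizer uses 222 of 222 (binding).
Since seed budget is not tight, its dual is 0.
From A_Bᵀ y = c: 2·y_labor + 6·y_fertilizer = 67; 6·y_labor + 6·y_fertilizer = 93.
→ y_labor = 6.5 and y_fertilizer = 9.
Reduced cost of canola: c₃ − yᵀa₃ = 61 − (6.5·4 + 9·4) = 61 − 62 = -1.

-1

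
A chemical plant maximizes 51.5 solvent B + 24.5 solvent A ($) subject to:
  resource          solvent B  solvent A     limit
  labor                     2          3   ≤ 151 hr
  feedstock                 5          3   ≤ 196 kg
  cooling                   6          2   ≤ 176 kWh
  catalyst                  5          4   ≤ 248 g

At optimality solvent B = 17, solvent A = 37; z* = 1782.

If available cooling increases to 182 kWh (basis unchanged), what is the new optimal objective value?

Check each constraint at x*: labor 145/151 (slack 6); feedstock 196/196 (tight); cooling 176/176 (tight); catalyst 233/248 (slack 15).
Slack constraints have shadow price 0 (complementary slackness).
The binding rows give the dual system: 5·y_feedstock + 6·y_cooling = 51.5 and 3·y_feedstock + 2·y_cooling = 24.5.
This yields shadow prices y_feedstock = 5.5, y_cooling = 4.
Δz = y_cooling·Δb = 4 × (6) = 24, so new z* = 1782 + 24 = 1806.

1806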